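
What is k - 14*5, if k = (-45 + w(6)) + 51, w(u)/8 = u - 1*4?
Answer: -48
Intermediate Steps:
w(u) = -32 + 8*u (w(u) = 8*(u - 1*4) = 8*(u - 4) = 8*(-4 + u) = -32 + 8*u)
k = 22 (k = (-45 + (-32 + 8*6)) + 51 = (-45 + (-32 + 48)) + 51 = (-45 + 16) + 51 = -29 + 51 = 22)
k - 14*5 = 22 - 14*5 = 22 - 70 = -48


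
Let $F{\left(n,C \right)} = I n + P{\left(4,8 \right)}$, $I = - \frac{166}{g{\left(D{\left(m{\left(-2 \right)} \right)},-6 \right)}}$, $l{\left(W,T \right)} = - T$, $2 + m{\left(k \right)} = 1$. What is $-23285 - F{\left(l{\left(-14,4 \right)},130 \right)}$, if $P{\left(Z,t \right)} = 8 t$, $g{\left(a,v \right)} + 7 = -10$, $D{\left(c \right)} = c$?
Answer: $- \frac{396269}{17} \approx -23310.0$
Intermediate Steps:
$m{\left(k \right)} = -1$ ($m{\left(k \right)} = -2 + 1 = -1$)
$g{\left(a,v \right)} = -17$ ($g{\left(a,v \right)} = -7 - 10 = -17$)
$I = \frac{166}{17}$ ($I = - \frac{166}{-17} = \left(-166\right) \left(- \frac{1}{17}\right) = \frac{166}{17} \approx 9.7647$)
$F{\left(n,C \right)} = 64 + \frac{166 n}{17}$ ($F{\left(n,C \right)} = \frac{166 n}{17} + 8 \cdot 8 = \frac{166 n}{17} + 64 = 64 + \frac{166 n}{17}$)
$-23285 - F{\left(l{\left(-14,4 \right)},130 \right)} = -23285 - \left(64 + \frac{166 \left(\left(-1\right) 4\right)}{17}\right) = -23285 - \left(64 + \frac{166}{17} \left(-4\right)\right) = -23285 - \left(64 - \frac{664}{17}\right) = -23285 - \frac{424}{17} = - \frac{396269}{17}$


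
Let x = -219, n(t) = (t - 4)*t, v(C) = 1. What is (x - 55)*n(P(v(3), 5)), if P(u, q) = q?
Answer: -1370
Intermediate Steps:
n(t) = t*(-4 + t) (n(t) = (-4 + t)*t = t*(-4 + t))
(x - 55)*n(P(v(3), 5)) = (-219 - 55)*(5*(-4 + 5)) = -1370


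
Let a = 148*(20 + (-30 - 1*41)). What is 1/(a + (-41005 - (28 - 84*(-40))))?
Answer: -1/51941 ≈ -1.9253e-5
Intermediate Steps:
a = -7548 (a = 148*(20 + (-30 - 41)) = 148*(20 - 71) = 148*(-51) = -7548)
1/(a + (-41005 - (28 - 84*(-40)))) = 1/(-7548 + (-41005 - (28 - 84*(-40)))) = 1/(-7548 + (-41005 - (28 + 3360))) = 1/(-7548 + (-41005 - 1*3388)) = 1/(-7548 + (-41005 - 3388)) = 1/(-7548 - 44393) = 1/(-51941) = -1/51941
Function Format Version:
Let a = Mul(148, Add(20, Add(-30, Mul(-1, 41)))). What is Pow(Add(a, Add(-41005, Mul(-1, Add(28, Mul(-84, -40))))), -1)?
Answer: Rational(-1, 51941) ≈ -1.9253e-5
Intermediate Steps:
a = -7548 (a = Mul(148, Add(20, Add(-30, -41))) = Mul(148, Add(20, -71)) = Mul(148, -51) = -7548)
Pow(Add(a, Add(-41005, Mul(-1, Add(28, Mul(-84, -40))))), -1) = Pow(Add(-7548, Add(-41005, Mul(-1, Add(28, Mul(-84, -40))))), -1) = Pow(Add(-7548, Add(-41005, Mul(-1, Add(28, 3360)))), -1) = Pow(Add(-7548, Add(-41005, Mul(-1, 3388))), -1) = Pow(Add(-7548, Add(-41005, -3388)), -1) = Pow(Add(-7548, -44393), -1) = Pow(-51941, -1) = Rational(-1, 51941)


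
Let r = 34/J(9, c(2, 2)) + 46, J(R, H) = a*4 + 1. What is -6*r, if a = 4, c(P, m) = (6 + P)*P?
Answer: -288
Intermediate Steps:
c(P, m) = P*(6 + P)
J(R, H) = 17 (J(R, H) = 4*4 + 1 = 16 + 1 = 17)
r = 48 (r = 34/17 + 46 = 34*(1/17) + 46 = 2 + 46 = 48)
-6*r = -6*48 = -288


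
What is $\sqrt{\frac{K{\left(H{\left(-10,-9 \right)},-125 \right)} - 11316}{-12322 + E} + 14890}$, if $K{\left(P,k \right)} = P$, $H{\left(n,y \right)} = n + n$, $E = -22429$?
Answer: $\frac{\sqrt{17982034432226}}{34751} \approx 122.03$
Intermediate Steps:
$H{\left(n,y \right)} = 2 n$
$\sqrt{\frac{K{\left(H{\left(-10,-9 \right)},-125 \right)} - 11316}{-12322 + E} + 14890} = \sqrt{\frac{2 \left(-10\right) - 11316}{-12322 - 22429} + 14890} = \sqrt{\frac{-20 - 11316}{-34751} + 14890} = \sqrt{\left(-11336\right) \left(- \frac{1}{34751}\right) + 14890} = \sqrt{\frac{11336}{34751} + 14890} = \sqrt{\frac{517453726}{34751}} = \frac{\sqrt{17982034432226}}{34751}$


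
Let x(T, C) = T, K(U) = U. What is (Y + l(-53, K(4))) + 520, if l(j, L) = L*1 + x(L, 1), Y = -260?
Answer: 268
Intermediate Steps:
l(j, L) = 2*L (l(j, L) = L*1 + L = L + L = 2*L)
(Y + l(-53, K(4))) + 520 = (-260 + 2*4) + 520 = (-260 + 8) + 520 = -252 + 520 = 268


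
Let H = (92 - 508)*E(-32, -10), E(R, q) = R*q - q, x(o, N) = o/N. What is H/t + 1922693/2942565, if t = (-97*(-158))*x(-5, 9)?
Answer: 378293387339/22548875595 ≈ 16.777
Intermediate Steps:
t = -76630/9 (t = (-97*(-158))*(-5/9) = 15326*(-5*1/9) = 15326*(-5/9) = -76630/9 ≈ -8514.4)
E(R, q) = -q + R*q
H = -137280 (H = (92 - 508)*(-10*(-1 - 32)) = -(-4160)*(-33) = -416*330 = -137280)
H/t + 1922693/2942565 = -137280/(-76630/9) + 1922693/2942565 = -137280*(-9/76630) + 1922693*(1/2942565) = 123552/7663 + 1922693/2942565 = 378293387339/22548875595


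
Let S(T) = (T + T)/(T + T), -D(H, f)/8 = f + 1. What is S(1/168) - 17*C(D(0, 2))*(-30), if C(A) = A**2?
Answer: 293761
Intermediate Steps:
D(H, f) = -8 - 8*f (D(H, f) = -8*(f + 1) = -8*(1 + f) = -8 - 8*f)
S(T) = 1 (S(T) = (2*T)/((2*T)) = (2*T)*(1/(2*T)) = 1)
S(1/168) - 17*C(D(0, 2))*(-30) = 1 - 17*(-8 - 8*2)**2*(-30) = 1 - 17*(-8 - 16)**2*(-30) = 1 - 17*(-24)**2*(-30) = 1 - 17*576*(-30) = 1 - 9792*(-30) = 1 + 293760 = 293761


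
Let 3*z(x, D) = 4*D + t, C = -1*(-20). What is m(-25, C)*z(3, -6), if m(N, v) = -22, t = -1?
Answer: 550/3 ≈ 183.33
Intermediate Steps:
C = 20
z(x, D) = -⅓ + 4*D/3 (z(x, D) = (4*D - 1)/3 = (-1 + 4*D)/3 = -⅓ + 4*D/3)
m(-25, C)*z(3, -6) = -22*(-⅓ + (4/3)*(-6)) = -22*(-⅓ - 8) = -22*(-25/3) = 550/3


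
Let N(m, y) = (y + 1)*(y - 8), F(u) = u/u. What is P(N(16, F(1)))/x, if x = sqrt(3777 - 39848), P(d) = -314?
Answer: 314*I*sqrt(36071)/36071 ≈ 1.6533*I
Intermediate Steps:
F(u) = 1
N(m, y) = (1 + y)*(-8 + y)
x = I*sqrt(36071) (x = sqrt(-36071) = I*sqrt(36071) ≈ 189.92*I)
P(N(16, F(1)))/x = -314*(-I*sqrt(36071)/36071) = -(-314)*I*sqrt(36071)/36071 = 314*I*sqrt(36071)/36071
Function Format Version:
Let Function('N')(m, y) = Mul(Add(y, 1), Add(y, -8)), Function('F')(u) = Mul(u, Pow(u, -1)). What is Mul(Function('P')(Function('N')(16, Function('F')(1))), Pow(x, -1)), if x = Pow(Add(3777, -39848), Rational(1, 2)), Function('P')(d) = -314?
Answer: Mul(Rational(314, 36071), I, Pow(36071, Rational(1, 2))) ≈ Mul(1.6533, I)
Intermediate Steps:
Function('F')(u) = 1
Function('N')(m, y) = Mul(Add(1, y), Add(-8, y))
x = Mul(I, Pow(36071, Rational(1, 2))) (x = Pow(-36071, Rational(1, 2)) = Mul(I, Pow(36071, Rational(1, 2))) ≈ Mul(189.92, I))
Mul(Function('P')(Function('N')(16, Function('F')(1))), Pow(x, -1)) = Mul(-314, Pow(Mul(I, Pow(36071, Rational(1, 2))), -1)) = Mul(-314, Mul(Rational(-1, 36071), I, Pow(36071, Rational(1, 2)))) = Mul(Rational(314, 36071), I, Pow(36071, Rational(1, 2)))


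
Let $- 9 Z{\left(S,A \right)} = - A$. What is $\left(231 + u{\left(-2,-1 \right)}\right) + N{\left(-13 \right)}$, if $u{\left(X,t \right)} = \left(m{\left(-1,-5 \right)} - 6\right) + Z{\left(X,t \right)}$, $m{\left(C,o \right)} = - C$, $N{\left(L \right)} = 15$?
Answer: $\frac{2168}{9} \approx 240.89$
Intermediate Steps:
$Z{\left(S,A \right)} = \frac{A}{9}$ ($Z{\left(S,A \right)} = - \frac{\left(-1\right) A}{9} = \frac{A}{9}$)
$u{\left(X,t \right)} = -5 + \frac{t}{9}$ ($u{\left(X,t \right)} = \left(\left(-1\right) \left(-1\right) - 6\right) + \frac{t}{9} = \left(1 - 6\right) + \frac{t}{9} = -5 + \frac{t}{9}$)
$\left(231 + u{\left(-2,-1 \right)}\right) + N{\left(-13 \right)} = \left(231 + \left(-5 + \frac{1}{9} \left(-1\right)\right)\right) + 15 = \left(231 - \frac{46}{9}\right) + 15 = \frac{2033}{9} + 15 = \frac{2168}{9}$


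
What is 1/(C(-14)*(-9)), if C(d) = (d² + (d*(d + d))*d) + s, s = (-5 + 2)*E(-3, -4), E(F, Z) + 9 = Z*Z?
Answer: 1/47817 ≈ 2.0913e-5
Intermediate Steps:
E(F, Z) = -9 + Z² (E(F, Z) = -9 + Z*Z = -9 + Z²)
s = -21 (s = (-5 + 2)*(-9 + (-4)²) = -3*(-9 + 16) = -3*7 = -21)
C(d) = -21 + d² + 2*d³ (C(d) = (d² + (d*(d + d))*d) - 21 = (d² + (d*(2*d))*d) - 21 = (d² + (2*d²)*d) - 21 = (d² + 2*d³) - 21 = -21 + d² + 2*d³)
1/(C(-14)*(-9)) = 1/((-21 + (-14)² + 2*(-14)³)*(-9)) = 1/((-21 + 196 + 2*(-2744))*(-9)) = 1/((-21 + 196 - 5488)*(-9)) = 1/(-5313*(-9)) = 1/47817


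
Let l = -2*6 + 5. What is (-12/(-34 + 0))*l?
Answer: -42/17 ≈ -2.4706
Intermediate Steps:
l = -7 (l = -12 + 5 = -7)
(-12/(-34 + 0))*l = -12/(-34 + 0)*(-7) = -12/(-34)*(-7) = -12*(-1/34)*(-7) = (6/17)*(-7) = -42/17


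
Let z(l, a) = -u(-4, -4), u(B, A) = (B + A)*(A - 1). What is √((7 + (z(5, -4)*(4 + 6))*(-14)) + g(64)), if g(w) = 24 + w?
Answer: √5695 ≈ 75.465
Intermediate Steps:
u(B, A) = (-1 + A)*(A + B) (u(B, A) = (A + B)*(-1 + A) = (-1 + A)*(A + B))
z(l, a) = -40 (z(l, a) = -((-4)² - 1*(-4) - 1*(-4) - 4*(-4)) = -(16 + 4 + 4 + 16) = -1*40 = -40)
√((7 + (z(5, -4)*(4 + 6))*(-14)) + g(64)) = √((7 - 40*(4 + 6)*(-14)) + (24 + 64)) = √((7 - 40*10*(-14)) + 88) = √((7 - 400*(-14)) + 88) = √((7 + 5600) + 88) = √(5607 + 88) = √5695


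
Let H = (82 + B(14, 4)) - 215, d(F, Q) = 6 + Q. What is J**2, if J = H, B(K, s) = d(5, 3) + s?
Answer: 14400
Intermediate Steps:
B(K, s) = 9 + s (B(K, s) = (6 + 3) + s = 9 + s)
H = -120 (H = (82 + (9 + 4)) - 215 = (82 + 13) - 215 = 95 - 215 = -120)
J = -120
J**2 = (-120)**2 = 14400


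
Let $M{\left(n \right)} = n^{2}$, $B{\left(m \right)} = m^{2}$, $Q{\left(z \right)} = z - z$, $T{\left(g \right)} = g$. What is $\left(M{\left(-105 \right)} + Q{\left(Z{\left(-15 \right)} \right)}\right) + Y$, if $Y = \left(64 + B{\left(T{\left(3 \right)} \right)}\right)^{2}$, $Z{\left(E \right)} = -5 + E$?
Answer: $16354$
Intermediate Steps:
$Q{\left(z \right)} = 0$
$Y = 5329$ ($Y = \left(64 + 3^{2}\right)^{2} = \left(64 + 9\right)^{2} = 73^{2} = 5329$)
$\left(M{\left(-105 \right)} + Q{\left(Z{\left(-15 \right)} \right)}\right) + Y = \left(\left(-105\right)^{2} + 0\right) + 5329 = \left(11025 + 0\right) + 5329 = 11025 + 5329 = 16354$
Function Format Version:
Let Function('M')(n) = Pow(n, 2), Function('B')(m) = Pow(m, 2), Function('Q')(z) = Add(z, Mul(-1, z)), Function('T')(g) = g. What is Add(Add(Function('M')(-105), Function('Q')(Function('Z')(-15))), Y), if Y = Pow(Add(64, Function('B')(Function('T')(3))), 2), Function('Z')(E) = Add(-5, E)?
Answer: 16354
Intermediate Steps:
Function('Q')(z) = 0
Y = 5329 (Y = Pow(Add(64, Pow(3, 2)), 2) = Pow(Add(64, 9), 2) = Pow(73, 2) = 5329)
Add(Add(Function('M')(-105), Function('Q')(Function('Z')(-15))), Y) = Add(Add(Pow(-105, 2), 0), 5329) = Add(Add(11025, 0), 5329) = Add(11025, 5329) = 16354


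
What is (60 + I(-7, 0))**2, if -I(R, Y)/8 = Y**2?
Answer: 3600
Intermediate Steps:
I(R, Y) = -8*Y**2
(60 + I(-7, 0))**2 = (60 - 8*0**2)**2 = (60 - 8*0)**2 = (60 + 0)**2 = 60**2 = 3600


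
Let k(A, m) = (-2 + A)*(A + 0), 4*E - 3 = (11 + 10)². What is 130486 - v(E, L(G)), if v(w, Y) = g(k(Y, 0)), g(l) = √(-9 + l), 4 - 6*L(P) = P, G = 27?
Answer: 130486 - √481/6 ≈ 1.3048e+5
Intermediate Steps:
L(P) = ⅔ - P/6
E = 111 (E = ¾ + (11 + 10)²/4 = ¾ + (¼)*21² = ¾ + (¼)*441 = ¾ + 441/4 = 111)
k(A, m) = A*(-2 + A) (k(A, m) = (-2 + A)*A = A*(-2 + A))
v(w, Y) = √(-9 + Y*(-2 + Y))
130486 - v(E, L(G)) = 130486 - √(-9 + (⅔ - ⅙*27)*(-2 + (⅔ - ⅙*27))) = 130486 - √(-9 + (⅔ - 9/2)*(-2 + (⅔ - 9/2))) = 130486 - √(-9 - 23*(-2 - 23/6)/6) = 130486 - √(-9 - 23/6*(-35/6)) = 130486 - √(-9 + 805/36) = 130486 - √(481/36) = 130486 - √481/6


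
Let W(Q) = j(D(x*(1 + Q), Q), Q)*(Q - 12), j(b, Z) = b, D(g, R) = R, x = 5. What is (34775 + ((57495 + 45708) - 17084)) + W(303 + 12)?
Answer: 216339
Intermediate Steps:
W(Q) = Q*(-12 + Q) (W(Q) = Q*(Q - 12) = Q*(-12 + Q))
(34775 + ((57495 + 45708) - 17084)) + W(303 + 12) = (34775 + ((57495 + 45708) - 17084)) + (303 + 12)*(-12 + (303 + 12)) = (34775 + (103203 - 17084)) + 315*(-12 + 315) = (34775 + 86119) + 315*303 = 120894 + 95445 = 216339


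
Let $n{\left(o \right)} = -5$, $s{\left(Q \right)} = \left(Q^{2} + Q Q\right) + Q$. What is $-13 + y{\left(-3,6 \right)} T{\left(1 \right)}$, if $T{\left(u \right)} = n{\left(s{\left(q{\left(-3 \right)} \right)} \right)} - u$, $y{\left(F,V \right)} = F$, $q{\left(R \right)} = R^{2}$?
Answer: $5$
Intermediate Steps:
$s{\left(Q \right)} = Q + 2 Q^{2}$ ($s{\left(Q \right)} = \left(Q^{2} + Q^{2}\right) + Q = 2 Q^{2} + Q = Q + 2 Q^{2}$)
$T{\left(u \right)} = -5 - u$
$-13 + y{\left(-3,6 \right)} T{\left(1 \right)} = -13 - 3 \left(-5 - 1\right) = -13 - -18 = -13 + 18 = 5$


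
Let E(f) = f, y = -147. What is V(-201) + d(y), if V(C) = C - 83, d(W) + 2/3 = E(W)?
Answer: -1295/3 ≈ -431.67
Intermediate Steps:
d(W) = -⅔ + W
V(C) = -83 + C
V(-201) + d(y) = (-83 - 201) + (-⅔ - 147) = -284 - 443/3 = -1295/3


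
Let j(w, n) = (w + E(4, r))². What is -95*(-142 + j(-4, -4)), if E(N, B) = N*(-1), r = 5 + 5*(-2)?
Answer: 7410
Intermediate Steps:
r = -5 (r = 5 - 10 = -5)
E(N, B) = -N
j(w, n) = (-4 + w)² (j(w, n) = (w - 1*4)² = (w - 4)² = (-4 + w)²)
-95*(-142 + j(-4, -4)) = -95*(-142 + (-4 - 4)²) = -95*(-142 + (-8)²) = -95*(-142 + 64) = -95*(-78) = 7410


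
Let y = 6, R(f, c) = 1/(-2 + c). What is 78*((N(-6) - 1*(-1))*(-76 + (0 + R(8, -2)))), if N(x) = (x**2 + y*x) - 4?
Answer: 35685/2 ≈ 17843.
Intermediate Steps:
N(x) = -4 + x**2 + 6*x (N(x) = (x**2 + 6*x) - 4 = -4 + x**2 + 6*x)
78*((N(-6) - 1*(-1))*(-76 + (0 + R(8, -2)))) = 78*(((-4 + (-6)**2 + 6*(-6)) - 1*(-1))*(-76 + (0 + 1/(-2 - 2)))) = 78*(((-4 + 36 - 36) + 1)*(-76 + (0 + 1/(-4)))) = 78*((-4 + 1)*(-76 + (0 - 1/4))) = 78*(-3*(-76 - 1/4)) = 78*(-3*(-305/4)) = 78*(915/4) = 35685/2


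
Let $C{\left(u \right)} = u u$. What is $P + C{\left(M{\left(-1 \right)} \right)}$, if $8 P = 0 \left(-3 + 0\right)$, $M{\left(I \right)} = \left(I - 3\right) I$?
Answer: $16$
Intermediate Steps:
$M{\left(I \right)} = I \left(-3 + I\right)$ ($M{\left(I \right)} = \left(-3 + I\right) I = I \left(-3 + I\right)$)
$C{\left(u \right)} = u^{2}$
$P = 0$ ($P = \frac{0 \left(-3 + 0\right)}{8} = \frac{0 \left(-3\right)}{8} = \frac{1}{8} \cdot 0 = 0$)
$P + C{\left(M{\left(-1 \right)} \right)} = 0 + \left(- (-3 - 1)\right)^{2} = 0 + \left(\left(-1\right) \left(-4\right)\right)^{2} = 0 + 4^{2} = 0 + 16 = 16$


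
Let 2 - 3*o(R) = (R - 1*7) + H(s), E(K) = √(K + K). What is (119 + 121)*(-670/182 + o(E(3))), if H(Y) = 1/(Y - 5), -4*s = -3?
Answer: -223840/1547 - 80*√6 ≈ -340.65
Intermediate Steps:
s = ¾ (s = -¼*(-3) = ¾ ≈ 0.75000)
H(Y) = 1/(-5 + Y)
E(K) = √2*√K (E(K) = √(2*K) = √2*√K)
o(R) = 157/51 - R/3 (o(R) = ⅔ - ((R - 1*7) + 1/(-5 + ¾))/3 = ⅔ - ((R - 7) + 1/(-17/4))/3 = ⅔ - ((-7 + R) - 4/17)/3 = ⅔ - (-123/17 + R)/3 = ⅔ + (41/17 - R/3) = 157/51 - R/3)
(119 + 121)*(-670/182 + o(E(3))) = (119 + 121)*(-670/182 + (157/51 - √2*√3/3)) = 240*(-670*1/182 + (157/51 - √6/3)) = 240*(-335/91 + (157/51 - √6/3)) = 240*(-2798/4641 - √6/3) = -223840/1547 - 80*√6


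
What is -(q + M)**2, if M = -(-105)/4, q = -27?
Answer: -9/16 ≈ -0.56250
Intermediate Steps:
M = 105/4 (M = -(-105)/4 = -21*(-5/4) = 105/4 ≈ 26.250)
-(q + M)**2 = -(-27 + 105/4)**2 = -(-3/4)**2 = -1*9/16 = -9/16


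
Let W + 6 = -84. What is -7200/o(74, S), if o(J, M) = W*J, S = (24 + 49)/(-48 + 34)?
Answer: 40/37 ≈ 1.0811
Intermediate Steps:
S = -73/14 (S = 73/(-14) = 73*(-1/14) = -73/14 ≈ -5.2143)
W = -90 (W = -6 - 84 = -90)
o(J, M) = -90*J
-7200/o(74, S) = -7200/((-90*74)) = -7200/(-6660) = -7200*(-1/6660) = 40/37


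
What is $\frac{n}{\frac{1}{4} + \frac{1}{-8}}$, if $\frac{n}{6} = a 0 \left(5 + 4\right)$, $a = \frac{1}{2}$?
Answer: $0$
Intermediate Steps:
$a = \frac{1}{2} \approx 0.5$
$n = 0$ ($n = 6 \cdot \frac{1}{2} \cdot 0 \left(5 + 4\right) = 6 \cdot 0 \cdot 9 = 6 \cdot 0 = 0$)
$\frac{n}{\frac{1}{4} + \frac{1}{-8}} = \frac{0}{\frac{1}{4} + \frac{1}{-8}} = \frac{0}{\frac{1}{4} - \frac{1}{8}} = 0 \frac{1}{\frac{1}{8}} = 0 \cdot 8 = 0$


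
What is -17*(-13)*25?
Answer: 5525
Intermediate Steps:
-17*(-13)*25 = 221*25 = 5525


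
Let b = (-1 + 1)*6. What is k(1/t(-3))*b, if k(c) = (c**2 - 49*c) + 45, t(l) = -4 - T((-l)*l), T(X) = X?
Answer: 0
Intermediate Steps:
t(l) = -4 + l**2 (t(l) = -4 - (-l)*l = -4 - (-1)*l**2 = -4 + l**2)
k(c) = 45 + c**2 - 49*c
b = 0 (b = 0*6 = 0)
k(1/t(-3))*b = (45 + (1/(-4 + (-3)**2))**2 - 49/(-4 + (-3)**2))*0 = (45 + (1/(-4 + 9))**2 - 49/(-4 + 9))*0 = (45 + (1/5)**2 - 49/5)*0 = (45 + (1/5)**2 - 49*1/5)*0 = (45 + 1/25 - 49/5)*0 = (881/25)*0 = 0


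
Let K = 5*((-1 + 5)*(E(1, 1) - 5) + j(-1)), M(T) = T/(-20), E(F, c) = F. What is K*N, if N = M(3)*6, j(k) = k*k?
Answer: 135/2 ≈ 67.500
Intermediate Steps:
j(k) = k²
M(T) = -T/20 (M(T) = T*(-1/20) = -T/20)
K = -75 (K = 5*((-1 + 5)*(1 - 5) + (-1)²) = 5*(4*(-4) + 1) = 5*(-16 + 1) = 5*(-15) = -75)
N = -9/10 (N = -1/20*3*6 = -3/20*6 = -9/10 ≈ -0.90000)
K*N = -75*(-9/10) = 135/2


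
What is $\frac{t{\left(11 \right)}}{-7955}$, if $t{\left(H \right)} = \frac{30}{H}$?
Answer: $- \frac{6}{17501} \approx -0.00034284$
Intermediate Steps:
$\frac{t{\left(11 \right)}}{-7955} = \frac{30 \cdot \frac{1}{11}}{-7955} = 30 \cdot \frac{1}{11} \left(- \frac{1}{7955}\right) = \frac{30}{11} \left(- \frac{1}{7955}\right) = - \frac{6}{17501}$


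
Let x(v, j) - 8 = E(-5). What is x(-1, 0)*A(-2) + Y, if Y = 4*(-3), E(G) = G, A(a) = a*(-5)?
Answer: 18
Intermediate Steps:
A(a) = -5*a
x(v, j) = 3 (x(v, j) = 8 - 5 = 3)
Y = -12
x(-1, 0)*A(-2) + Y = 3*(-5*(-2)) - 12 = 3*10 - 12 = 30 - 12 = 18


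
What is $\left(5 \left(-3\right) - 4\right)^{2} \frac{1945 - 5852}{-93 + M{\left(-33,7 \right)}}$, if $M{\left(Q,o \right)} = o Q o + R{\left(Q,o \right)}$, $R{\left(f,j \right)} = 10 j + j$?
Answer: $\frac{1410427}{1633} \approx 863.7$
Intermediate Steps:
$R{\left(f,j \right)} = 11 j$
$M{\left(Q,o \right)} = 11 o + Q o^{2}$ ($M{\left(Q,o \right)} = o Q o + 11 o = Q o o + 11 o = Q o^{2} + 11 o = 11 o + Q o^{2}$)
$\left(5 \left(-3\right) - 4\right)^{2} \frac{1945 - 5852}{-93 + M{\left(-33,7 \right)}} = \left(5 \left(-3\right) - 4\right)^{2} \frac{1945 - 5852}{-93 + 7 \left(11 - 231\right)} = \left(-15 - 4\right)^{2} \left(- \frac{3907}{-93 + 7 \left(11 - 231\right)}\right) = \left(-19\right)^{2} \left(- \frac{3907}{-93 + 7 \left(-220\right)}\right) = 361 \left(- \frac{3907}{-93 - 1540}\right) = 361 \left(- \frac{3907}{-1633}\right) = 361 \left(\left(-3907\right) \left(- \frac{1}{1633}\right)\right) = 361 \cdot \frac{3907}{1633} = \frac{1410427}{1633}$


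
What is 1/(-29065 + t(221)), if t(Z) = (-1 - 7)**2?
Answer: -1/29001 ≈ -3.4482e-5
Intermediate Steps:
t(Z) = 64 (t(Z) = (-8)**2 = 64)
1/(-29065 + t(221)) = 1/(-29065 + 64) = 1/(-29001) = -1/29001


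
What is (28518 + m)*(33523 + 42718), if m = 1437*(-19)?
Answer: 92632815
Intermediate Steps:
m = -27303
(28518 + m)*(33523 + 42718) = (28518 - 27303)*(33523 + 42718) = 1215*76241 = 92632815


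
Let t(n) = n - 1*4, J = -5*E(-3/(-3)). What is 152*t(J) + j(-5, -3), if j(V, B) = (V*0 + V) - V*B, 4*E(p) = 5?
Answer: -1578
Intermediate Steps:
E(p) = 5/4 (E(p) = (¼)*5 = 5/4)
j(V, B) = V - B*V (j(V, B) = (0 + V) - B*V = V - B*V)
J = -25/4 (J = -5*5/4 = -25/4 ≈ -6.2500)
t(n) = -4 + n (t(n) = n - 4 = -4 + n)
152*t(J) + j(-5, -3) = 152*(-4 - 25/4) - 5*(1 - 1*(-3)) = 152*(-41/4) - 5*(1 + 3) = -1558 - 5*4 = -1558 - 20 = -1578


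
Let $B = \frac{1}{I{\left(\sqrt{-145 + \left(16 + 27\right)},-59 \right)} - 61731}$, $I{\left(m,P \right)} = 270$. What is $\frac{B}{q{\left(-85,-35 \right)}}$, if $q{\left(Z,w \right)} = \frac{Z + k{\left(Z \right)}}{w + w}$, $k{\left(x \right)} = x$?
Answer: $- \frac{7}{1044837} \approx -6.6996 \cdot 10^{-6}$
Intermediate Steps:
$B = - \frac{1}{61461}$ ($B = \frac{1}{270 - 61731} = \frac{1}{-61461} = - \frac{1}{61461} \approx -1.627 \cdot 10^{-5}$)
$q{\left(Z,w \right)} = \frac{Z}{w}$ ($q{\left(Z,w \right)} = \frac{Z + Z}{w + w} = \frac{2 Z}{2 w} = 2 Z \frac{1}{2 w} = \frac{Z}{w}$)
$\frac{B}{q{\left(-85,-35 \right)}} = - \frac{1}{61461 \left(- \frac{85}{-35}\right)} = - \frac{1}{61461 \left(\left(-85\right) \left(- \frac{1}{35}\right)\right)} = - \frac{1}{61461 \cdot \frac{17}{7}} = \left(- \frac{1}{61461}\right) \frac{7}{17} = - \frac{7}{1044837}$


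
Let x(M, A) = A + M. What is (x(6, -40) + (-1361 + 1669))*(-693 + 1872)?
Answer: 323046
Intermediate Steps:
(x(6, -40) + (-1361 + 1669))*(-693 + 1872) = ((-40 + 6) + (-1361 + 1669))*(-693 + 1872) = (-34 + 308)*1179 = 274*1179 = 323046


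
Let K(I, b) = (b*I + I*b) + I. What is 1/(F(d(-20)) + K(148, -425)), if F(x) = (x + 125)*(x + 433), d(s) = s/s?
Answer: -1/70968 ≈ -1.4091e-5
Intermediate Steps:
d(s) = 1
K(I, b) = I + 2*I*b (K(I, b) = (I*b + I*b) + I = 2*I*b + I = I + 2*I*b)
F(x) = (125 + x)*(433 + x)
1/(F(d(-20)) + K(148, -425)) = 1/((54125 + 1**2 + 558*1) + 148*(1 + 2*(-425))) = 1/((54125 + 1 + 558) + 148*(1 - 850)) = 1/(54684 + 148*(-849)) = 1/(54684 - 125652) = 1/(-70968) = -1/70968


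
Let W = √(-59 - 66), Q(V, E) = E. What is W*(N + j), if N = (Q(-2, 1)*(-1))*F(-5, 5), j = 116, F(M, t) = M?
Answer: 605*I*√5 ≈ 1352.8*I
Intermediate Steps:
W = 5*I*√5 (W = √(-125) = 5*I*√5 ≈ 11.18*I)
N = 5 (N = (1*(-1))*(-5) = -1*(-5) = 5)
W*(N + j) = (5*I*√5)*(5 + 116) = (5*I*√5)*121 = 605*I*√5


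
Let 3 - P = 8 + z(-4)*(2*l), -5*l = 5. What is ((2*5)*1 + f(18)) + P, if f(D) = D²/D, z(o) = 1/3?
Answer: 71/3 ≈ 23.667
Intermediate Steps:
z(o) = ⅓ (z(o) = 1*(⅓) = ⅓)
l = -1 (l = -⅕*5 = -1)
f(D) = D
P = -13/3 (P = 3 - (8 + (2*(-1))/3) = 3 - (8 + (⅓)*(-2)) = 3 - (8 - ⅔) = 3 - 1*22/3 = 3 - 22/3 = -13/3 ≈ -4.3333)
((2*5)*1 + f(18)) + P = ((2*5)*1 + 18) - 13/3 = (10*1 + 18) - 13/3 = (10 + 18) - 13/3 = 28 - 13/3 = 71/3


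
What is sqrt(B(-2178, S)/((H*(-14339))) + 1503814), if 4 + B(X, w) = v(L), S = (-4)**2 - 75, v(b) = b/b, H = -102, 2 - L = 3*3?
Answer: sqrt(357428918638490738)/487526 ≈ 1226.3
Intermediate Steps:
L = -7 (L = 2 - 3*3 = 2 - 1*9 = 2 - 9 = -7)
v(b) = 1
S = -59 (S = 16 - 75 = -59)
B(X, w) = -3 (B(X, w) = -4 + 1 = -3)
sqrt(B(-2178, S)/((H*(-14339))) + 1503814) = sqrt(-3/((-102*(-14339))) + 1503814) = sqrt(-3/1462578 + 1503814) = sqrt(-3*1/1462578 + 1503814) = sqrt(-1/487526 + 1503814) = sqrt(733148424163/487526) = sqrt(357428918638490738)/487526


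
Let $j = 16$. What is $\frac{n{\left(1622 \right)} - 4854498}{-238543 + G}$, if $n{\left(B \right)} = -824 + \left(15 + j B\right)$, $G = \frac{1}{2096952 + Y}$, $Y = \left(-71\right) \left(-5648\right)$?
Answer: $\frac{4021178538600}{198623624093} \approx 20.245$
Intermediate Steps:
$Y = 401008$
$G = \frac{1}{2497960}$ ($G = \frac{1}{2096952 + 401008} = \frac{1}{2497960} \approx 4.0033 \cdot 10^{-7}$)
$n{\left(B \right)} = -809 + 16 B$ ($n{\left(B \right)} = -824 + \left(15 + 16 B\right) = -809 + 16 B$)
$\frac{n{\left(1622 \right)} - 4854498}{-238543 + G} = \frac{\left(-809 + 16 \cdot 1622\right) - 4854498}{-238543 + \frac{1}{2497960}} = \frac{\left(-809 + 25952\right) - 4854498}{- \frac{595870872279}{2497960}} = \left(25143 - 4854498\right) \left(- \frac{2497960}{595870872279}\right) = \left(-4829355\right) \left(- \frac{2497960}{595870872279}\right) = \frac{4021178538600}{198623624093}$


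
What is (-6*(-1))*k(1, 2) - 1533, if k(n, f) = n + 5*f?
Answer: -1467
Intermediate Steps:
(-6*(-1))*k(1, 2) - 1533 = (-6*(-1))*(1 + 5*2) - 1533 = 6*(1 + 10) - 1533 = 6*11 - 1533 = 66 - 1533 = -1467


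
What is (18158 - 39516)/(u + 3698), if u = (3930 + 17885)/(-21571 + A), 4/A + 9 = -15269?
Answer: -3519389842818/609193016173 ≈ -5.7771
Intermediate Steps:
A = -2/7639 (A = 4/(-9 - 15269) = 4/(-15278) = 4*(-1/15278) = -2/7639 ≈ -0.00026181)
u = -166644785/164780871 (u = (3930 + 17885)/(-21571 - 2/7639) = 21815/(-164780871/7639) = 21815*(-7639/164780871) = -166644785/164780871 ≈ -1.0113)
(18158 - 39516)/(u + 3698) = (18158 - 39516)/(-166644785/164780871 + 3698) = -21358/609193016173/164780871 = -21358*164780871/609193016173 = -3519389842818/609193016173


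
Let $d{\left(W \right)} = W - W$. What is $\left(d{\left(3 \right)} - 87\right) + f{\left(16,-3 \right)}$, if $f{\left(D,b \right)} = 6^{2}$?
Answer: $-51$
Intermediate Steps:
$f{\left(D,b \right)} = 36$
$d{\left(W \right)} = 0$
$\left(d{\left(3 \right)} - 87\right) + f{\left(16,-3 \right)} = \left(0 - 87\right) + 36 = -87 + 36 = -51$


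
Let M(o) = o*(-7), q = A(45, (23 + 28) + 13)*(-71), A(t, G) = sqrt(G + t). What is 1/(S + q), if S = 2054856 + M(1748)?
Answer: 2042620/4172295914931 + 71*sqrt(109)/4172295914931 ≈ 4.8974e-7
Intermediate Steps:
q = -71*sqrt(109) (q = sqrt(((23 + 28) + 13) + 45)*(-71) = sqrt((51 + 13) + 45)*(-71) = sqrt(64 + 45)*(-71) = sqrt(109)*(-71) = -71*sqrt(109) ≈ -741.26)
M(o) = -7*o
S = 2042620 (S = 2054856 - 7*1748 = 2054856 - 12236 = 2042620)
1/(S + q) = 1/(2042620 - 71*sqrt(109))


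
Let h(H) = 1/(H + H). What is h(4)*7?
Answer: 7/8 ≈ 0.87500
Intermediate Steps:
h(H) = 1/(2*H)
h(4)*7 = ((1/2)/4)*7 = ((1/2)*(1/4))*7 = (1/8)*7 = 7/8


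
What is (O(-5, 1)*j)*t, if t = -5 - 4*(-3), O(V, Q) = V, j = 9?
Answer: -315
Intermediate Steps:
t = 7 (t = -5 + 12 = 7)
(O(-5, 1)*j)*t = -5*9*7 = -45*7 = -315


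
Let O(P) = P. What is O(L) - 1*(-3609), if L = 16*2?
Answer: 3641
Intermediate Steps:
L = 32
O(L) - 1*(-3609) = 32 - 1*(-3609) = 32 + 3609 = 3641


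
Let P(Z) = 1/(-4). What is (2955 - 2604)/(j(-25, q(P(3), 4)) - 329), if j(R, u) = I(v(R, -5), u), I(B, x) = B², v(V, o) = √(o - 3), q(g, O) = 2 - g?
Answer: -351/337 ≈ -1.0415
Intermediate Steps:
P(Z) = -¼
v(V, o) = √(-3 + o)
j(R, u) = -8 (j(R, u) = (√(-3 - 5))² = (√(-8))² = (2*I*√2)² = -8)
(2955 - 2604)/(j(-25, q(P(3), 4)) - 329) = (2955 - 2604)/(-8 - 329) = 351/(-337) = 351*(-1/337) = -351/337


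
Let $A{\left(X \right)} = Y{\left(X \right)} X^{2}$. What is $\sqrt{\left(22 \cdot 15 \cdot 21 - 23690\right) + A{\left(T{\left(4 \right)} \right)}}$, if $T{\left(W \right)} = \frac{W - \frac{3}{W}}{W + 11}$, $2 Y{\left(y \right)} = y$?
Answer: $\frac{i \sqrt{217209534090}}{3600} \approx 129.46 i$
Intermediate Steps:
$Y{\left(y \right)} = \frac{y}{2}$
$T{\left(W \right)} = \frac{W - \frac{3}{W}}{11 + W}$
$A{\left(X \right)} = \frac{X^{3}}{2}$ ($A{\left(X \right)} = \frac{X}{2} X^{2} = \frac{X^{3}}{2}$)
$\sqrt{\left(22 \cdot 15 \cdot 21 - 23690\right) + A{\left(T{\left(4 \right)} \right)}} = \sqrt{\left(22 \cdot 15 \cdot 21 - 23690\right) + \frac{\left(\frac{-3 + 4^{2}}{4 \left(11 + 4\right)}\right)^{3}}{2}} = \sqrt{\left(330 \cdot 21 - 23690\right) + \frac{\left(\frac{-3 + 16}{4 \cdot 15}\right)^{3}}{2}} = \sqrt{\left(6930 - 23690\right) + \frac{\left(\frac{1}{4} \cdot \frac{1}{15} \cdot 13\right)^{3}}{2}} = \sqrt{-16760 + \frac{\left(\frac{13}{60}\right)^{3}}{2}} = \sqrt{-16760 + \frac{1}{2} \cdot \frac{2197}{216000}} = \sqrt{-16760 + \frac{2197}{432000}} = \sqrt{- \frac{7240317803}{432000}} = \frac{i \sqrt{217209534090}}{3600}$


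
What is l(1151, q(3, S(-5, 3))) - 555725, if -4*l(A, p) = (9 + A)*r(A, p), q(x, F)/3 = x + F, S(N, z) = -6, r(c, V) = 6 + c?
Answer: -891255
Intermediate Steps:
q(x, F) = 3*F + 3*x (q(x, F) = 3*(x + F) = 3*(F + x) = 3*F + 3*x)
l(A, p) = -(6 + A)*(9 + A)/4 (l(A, p) = -(9 + A)*(6 + A)/4 = -(6 + A)*(9 + A)/4)
l(1151, q(3, S(-5, 3))) - 555725 = -(6 + 1151)*(9 + 1151)/4 - 555725 = -¼*1157*1160 - 555725 = -335530 - 555725 = -891255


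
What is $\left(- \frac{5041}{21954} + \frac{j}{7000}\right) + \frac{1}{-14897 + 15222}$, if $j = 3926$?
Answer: $\frac{166976093}{499453500} \approx 0.33432$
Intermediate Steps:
$\left(- \frac{5041}{21954} + \frac{j}{7000}\right) + \frac{1}{-14897 + 15222} = \left(- \frac{5041}{21954} + \frac{3926}{7000}\right) + \frac{1}{-14897 + 15222} = \left(\left(-5041\right) \frac{1}{21954} + 3926 \cdot \frac{1}{7000}\right) + \frac{1}{325} = \left(- \frac{5041}{21954} + \frac{1963}{3500}\right) + \frac{1}{325} = \frac{12726101}{38419500} + \frac{1}{325} = \frac{166976093}{499453500}$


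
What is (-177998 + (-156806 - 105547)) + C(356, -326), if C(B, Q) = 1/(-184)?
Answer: -81024585/184 ≈ -4.4035e+5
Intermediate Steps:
C(B, Q) = -1/184
(-177998 + (-156806 - 105547)) + C(356, -326) = (-177998 + (-156806 - 105547)) - 1/184 = (-177998 - 262353) - 1/184 = -440351 - 1/184 = -81024585/184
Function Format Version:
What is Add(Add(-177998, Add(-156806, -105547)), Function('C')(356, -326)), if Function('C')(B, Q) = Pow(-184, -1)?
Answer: Rational(-81024585, 184) ≈ -4.4035e+5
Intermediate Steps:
Function('C')(B, Q) = Rational(-1, 184)
Add(Add(-177998, Add(-156806, -105547)), Function('C')(356, -326)) = Add(Add(-177998, Add(-156806, -105547)), Rational(-1, 184)) = Add(Add(-177998, -262353), Rational(-1, 184)) = Add(-440351, Rational(-1, 184)) = Rational(-81024585, 184)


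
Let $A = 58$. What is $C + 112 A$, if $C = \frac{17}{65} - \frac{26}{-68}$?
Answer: $\frac{14357583}{2210} \approx 6496.6$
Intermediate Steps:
$C = \frac{1423}{2210}$ ($C = 17 \cdot \frac{1}{65} - - \frac{13}{34} = \frac{17}{65} + \frac{13}{34} = \frac{1423}{2210} \approx 0.64389$)
$C + 112 A = \frac{1423}{2210} + 112 \cdot 58 = \frac{1423}{2210} + 6496 = \frac{14357583}{2210}$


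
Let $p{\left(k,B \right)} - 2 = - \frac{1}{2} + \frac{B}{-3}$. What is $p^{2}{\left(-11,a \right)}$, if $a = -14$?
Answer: $\frac{1369}{36} \approx 38.028$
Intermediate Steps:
$p{\left(k,B \right)} = \frac{3}{2} - \frac{B}{3}$ ($p{\left(k,B \right)} = 2 + \left(- \frac{1}{2} + \frac{B}{-3}\right) = 2 + \left(\left(-1\right) \frac{1}{2} + B \left(- \frac{1}{3}\right)\right) = 2 - \left(\frac{1}{2} + \frac{B}{3}\right) = \frac{3}{2} - \frac{B}{3}$)
$p^{2}{\left(-11,a \right)} = \left(\frac{3}{2} - - \frac{14}{3}\right)^{2} = \left(\frac{3}{2} + \frac{14}{3}\right)^{2} = \left(\frac{37}{6}\right)^{2} = \frac{1369}{36}$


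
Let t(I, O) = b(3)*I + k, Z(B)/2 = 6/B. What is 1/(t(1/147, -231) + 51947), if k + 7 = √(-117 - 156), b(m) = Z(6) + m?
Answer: 1122372195/58296055883482 - 21609*I*√273/58296055883482 ≈ 1.9253e-5 - 6.1246e-9*I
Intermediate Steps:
Z(B) = 12/B (Z(B) = 2*(6/B) = 12/B)
b(m) = 2 + m (b(m) = 12/6 + m = 12*(⅙) + m = 2 + m)
k = -7 + I*√273 (k = -7 + √(-117 - 156) = -7 + √(-273) = -7 + I*√273 ≈ -7.0 + 16.523*I)
t(I, O) = -7 + 5*I + I*√273 (t(I, O) = (2 + 3)*I + (-7 + I*√273) = 5*I + (-7 + I*√273) = -7 + 5*I + I*√273)
1/(t(1/147, -231) + 51947) = 1/((-7 + 5/147 + I*√273) + 51947) = 1/((-1024/147 + I*√273) + 51947) = 1/(7635185/147 + I*√273)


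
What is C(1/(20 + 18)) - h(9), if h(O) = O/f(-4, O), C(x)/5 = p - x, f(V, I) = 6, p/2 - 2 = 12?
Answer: 2629/19 ≈ 138.37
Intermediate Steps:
p = 28 (p = 4 + 2*12 = 4 + 24 = 28)
C(x) = 140 - 5*x (C(x) = 5*(28 - x) = 140 - 5*x)
h(O) = O/6
C(1/(20 + 18)) - h(9) = (140 - 5/(20 + 18)) - 9/6 = (140 - 5/38) - 1*3/2 = (140 - 5*1/38) - 3/2 = (140 - 5/38) - 3/2 = 5315/38 - 3/2 = 2629/19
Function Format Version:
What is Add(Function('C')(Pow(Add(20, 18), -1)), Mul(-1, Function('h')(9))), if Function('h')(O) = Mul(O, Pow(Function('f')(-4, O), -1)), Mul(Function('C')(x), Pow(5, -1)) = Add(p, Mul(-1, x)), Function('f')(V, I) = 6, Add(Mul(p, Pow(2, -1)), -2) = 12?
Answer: Rational(2629, 19) ≈ 138.37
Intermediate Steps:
p = 28 (p = Add(4, Mul(2, 12)) = Add(4, 24) = 28)
Function('C')(x) = Add(140, Mul(-5, x)) (Function('C')(x) = Mul(5, Add(28, Mul(-1, x))) = Add(140, Mul(-5, x)))
Function('h')(O) = Mul(Rational(1, 6), O) (Function('h')(O) = Mul(O, Pow(6, -1)) = Mul(O, Rational(1, 6)) = Mul(Rational(1, 6), O))
Add(Function('C')(Pow(Add(20, 18), -1)), Mul(-1, Function('h')(9))) = Add(Add(140, Mul(-5, Pow(Add(20, 18), -1))), Mul(-1, Mul(Rational(1, 6), 9))) = Add(Add(140, Mul(-5, Pow(38, -1))), Mul(-1, Rational(3, 2))) = Add(Add(140, Mul(-5, Rational(1, 38))), Rational(-3, 2)) = Add(Add(140, Rational(-5, 38)), Rational(-3, 2)) = Add(Rational(5315, 38), Rational(-3, 2)) = Rational(2629, 19)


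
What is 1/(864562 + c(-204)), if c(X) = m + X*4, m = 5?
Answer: 1/863751 ≈ 1.1577e-6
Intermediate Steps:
c(X) = 5 + 4*X (c(X) = 5 + X*4 = 5 + 4*X)
1/(864562 + c(-204)) = 1/(864562 + (5 + 4*(-204))) = 1/(864562 + (5 - 816)) = 1/(864562 - 811) = 1/863751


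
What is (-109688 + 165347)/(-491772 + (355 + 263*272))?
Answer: -55659/419881 ≈ -0.13256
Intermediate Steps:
(-109688 + 165347)/(-491772 + (355 + 263*272)) = 55659/(-491772 + (355 + 71536)) = 55659/(-491772 + 71891) = 55659/(-419881) = 55659*(-1/419881) = -55659/419881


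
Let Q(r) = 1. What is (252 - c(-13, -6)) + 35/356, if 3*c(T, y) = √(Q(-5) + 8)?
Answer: 89391/356 ≈ 251.10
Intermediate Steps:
c(T, y) = 1 (c(T, y) = √(1 + 8)/3 = √9/3 = (⅓)*3 = 1)
(252 - c(-13, -6)) + 35/356 = (252 - 1*1) + 35/356 = (252 - 1) + 35*(1/356) = 251 + 35/356 = 89391/356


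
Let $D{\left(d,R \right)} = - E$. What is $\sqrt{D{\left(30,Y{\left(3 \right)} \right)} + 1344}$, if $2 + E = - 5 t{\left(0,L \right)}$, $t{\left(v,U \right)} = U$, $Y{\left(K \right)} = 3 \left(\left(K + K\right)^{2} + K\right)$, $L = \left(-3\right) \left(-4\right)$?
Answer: $\sqrt{1406} \approx 37.497$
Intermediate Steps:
$L = 12$
$Y{\left(K \right)} = 3 K + 12 K^{2}$ ($Y{\left(K \right)} = 3 \left(\left(2 K\right)^{2} + K\right) = 3 \left(4 K^{2} + K\right) = 3 \left(K + 4 K^{2}\right) = 3 K + 12 K^{2}$)
$E = -62$ ($E = -2 - 60 = -62$)
$D{\left(d,R \right)} = 62$ ($D{\left(d,R \right)} = \left(-1\right) \left(-62\right) = 62$)
$\sqrt{D{\left(30,Y{\left(3 \right)} \right)} + 1344} = \sqrt{62 + 1344} = \sqrt{1406}$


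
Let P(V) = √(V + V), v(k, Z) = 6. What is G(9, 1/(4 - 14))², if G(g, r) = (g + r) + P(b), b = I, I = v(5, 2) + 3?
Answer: 9721/100 + 267*√2/5 ≈ 172.73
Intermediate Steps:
I = 9 (I = 6 + 3 = 9)
b = 9
P(V) = √2*√V (P(V) = √(2*V) = √2*√V)
G(g, r) = g + r + 3*√2 (G(g, r) = (g + r) + √2*√9 = (g + r) + √2*3 = (g + r) + 3*√2 = g + r + 3*√2)
G(9, 1/(4 - 14))² = (9 + 1/(4 - 14) + 3*√2)² = (9 + 1/(-10) + 3*√2)² = (9 - ⅒ + 3*√2)² = (89/10 + 3*√2)²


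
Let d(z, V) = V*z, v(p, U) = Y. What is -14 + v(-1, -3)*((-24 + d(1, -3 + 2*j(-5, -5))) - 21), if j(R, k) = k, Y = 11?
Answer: -652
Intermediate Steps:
v(p, U) = 11
-14 + v(-1, -3)*((-24 + d(1, -3 + 2*j(-5, -5))) - 21) = -14 + 11*((-24 + (-3 + 2*(-5))*1) - 21) = -14 + 11*((-24 + (-3 - 10)*1) - 21) = -14 + 11*((-24 - 13*1) - 21) = -14 + 11*((-24 - 13) - 21) = -14 + 11*(-37 - 21) = -14 + 11*(-58) = -14 - 638 = -652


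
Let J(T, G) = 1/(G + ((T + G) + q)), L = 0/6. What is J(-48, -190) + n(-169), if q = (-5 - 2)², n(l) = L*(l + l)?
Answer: -1/379 ≈ -0.0026385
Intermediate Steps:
L = 0 (L = 0*(⅙) = 0)
n(l) = 0 (n(l) = 0*(l + l) = 0*(2*l) = 0)
q = 49 (q = (-7)² = 49)
J(T, G) = 1/(49 + T + 2*G) (J(T, G) = 1/(G + ((T + G) + 49)) = 1/(G + ((G + T) + 49)) = 1/(G + (49 + G + T)) = 1/(49 + T + 2*G))
J(-48, -190) + n(-169) = 1/(49 - 48 + 2*(-190)) + 0 = 1/(49 - 48 - 380) + 0 = 1/(-379) + 0 = -1/379 + 0 = -1/379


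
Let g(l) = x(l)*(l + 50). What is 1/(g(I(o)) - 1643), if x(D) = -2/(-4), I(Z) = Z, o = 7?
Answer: -2/3229 ≈ -0.00061939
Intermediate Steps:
x(D) = 1/2 (x(D) = -2*(-1/4) = 1/2)
g(l) = 25 + l/2 (g(l) = (l + 50)/2 = (50 + l)/2 = 25 + l/2)
1/(g(I(o)) - 1643) = 1/((25 + (1/2)*7) - 1643) = 1/((25 + 7/2) - 1643) = 1/(57/2 - 1643) = 1/(-3229/2) = -2/3229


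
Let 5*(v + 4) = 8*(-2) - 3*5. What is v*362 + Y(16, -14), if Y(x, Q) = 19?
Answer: -18367/5 ≈ -3673.4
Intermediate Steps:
v = -51/5 (v = -4 + (8*(-2) - 3*5)/5 = -4 + (-16 - 15)/5 = -4 + (⅕)*(-31) = -4 - 31/5 = -51/5 ≈ -10.200)
v*362 + Y(16, -14) = -51/5*362 + 19 = -18462/5 + 19 = -18367/5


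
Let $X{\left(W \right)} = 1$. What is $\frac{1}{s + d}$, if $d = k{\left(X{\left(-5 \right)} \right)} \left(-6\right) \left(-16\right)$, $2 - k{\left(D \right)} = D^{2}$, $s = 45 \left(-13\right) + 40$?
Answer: $- \frac{1}{449} \approx -0.0022272$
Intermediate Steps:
$s = -545$ ($s = -585 + 40 = -545$)
$k{\left(D \right)} = 2 - D^{2}$
$d = 96$ ($d = \left(2 - 1^{2}\right) \left(-6\right) \left(-16\right) = \left(2 - 1\right) \left(-6\right) \left(-16\right) = 1 \left(-6\right) \left(-16\right) = \left(-6\right) \left(-16\right) = 96$)
$\frac{1}{s + d} = \frac{1}{-545 + 96} = \frac{1}{-449} = - \frac{1}{449}$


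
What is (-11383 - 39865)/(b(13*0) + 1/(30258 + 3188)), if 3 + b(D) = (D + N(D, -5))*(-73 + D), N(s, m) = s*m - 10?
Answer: -1714040608/24315243 ≈ -70.492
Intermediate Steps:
N(s, m) = -10 + m*s (N(s, m) = m*s - 10 = -10 + m*s)
b(D) = -3 + (-73 + D)*(-10 - 4*D) (b(D) = -3 + (D + (-10 - 5*D))*(-73 + D) = -3 + (-10 - 4*D)*(-73 + D) = -3 + (-73 + D)*(-10 - 4*D))
(-11383 - 39865)/(b(13*0) + 1/(30258 + 3188)) = (-11383 - 39865)/((727 - 4*(13*0)² + 282*(13*0)) + 1/(30258 + 3188)) = -51248/((727 - 4*0² + 282*0) + 1/33446) = -51248/((727 - 4*0 + 0) + 1/33446) = -51248/((727 + 0 + 0) + 1/33446) = -51248/(727 + 1/33446) = -51248/24315243/33446 = -51248*33446/24315243 = -1714040608/24315243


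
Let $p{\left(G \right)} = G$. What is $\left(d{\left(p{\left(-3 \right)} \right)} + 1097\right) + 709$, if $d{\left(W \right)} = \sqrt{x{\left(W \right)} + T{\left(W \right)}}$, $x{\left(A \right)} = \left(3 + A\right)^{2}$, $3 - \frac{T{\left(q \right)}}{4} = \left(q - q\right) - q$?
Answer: $1806$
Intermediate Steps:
$T{\left(q \right)} = 12 + 4 q$ ($T{\left(q \right)} = 12 - 4 \left(\left(q - q\right) - q\right) = 12 - 4 \left(0 - q\right) = 12 - 4 \left(- q\right) = 12 + 4 q$)
$d{\left(W \right)} = \sqrt{12 + \left(3 + W\right)^{2} + 4 W}$ ($d{\left(W \right)} = \sqrt{\left(3 + W\right)^{2} + \left(12 + 4 W\right)} = \sqrt{12 + \left(3 + W\right)^{2} + 4 W}$)
$\left(d{\left(p{\left(-3 \right)} \right)} + 1097\right) + 709 = \left(\sqrt{21 + \left(-3\right)^{2} + 10 \left(-3\right)} + 1097\right) + 709 = \left(\sqrt{21 + 9 - 30} + 1097\right) + 709 = \left(\sqrt{0} + 1097\right) + 709 = \left(0 + 1097\right) + 709 = 1097 + 709 = 1806$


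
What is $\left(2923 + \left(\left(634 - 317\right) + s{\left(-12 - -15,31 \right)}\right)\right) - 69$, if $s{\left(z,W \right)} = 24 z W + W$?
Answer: $5434$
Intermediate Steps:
$s{\left(z,W \right)} = W + 24 W z$ ($s{\left(z,W \right)} = 24 W z + W = W + 24 W z$)
$\left(2923 + \left(\left(634 - 317\right) + s{\left(-12 - -15,31 \right)}\right)\right) - 69 = \left(2923 + \left(\left(634 - 317\right) + 31 \left(1 + 24 \left(-12 - -15\right)\right)\right)\right) - 69 = \left(2923 + \left(317 + 31 \left(1 + 24 \left(-12 + 15\right)\right)\right)\right) - 69 = \left(2923 + \left(317 + 31 \left(1 + 24 \cdot 3\right)\right)\right) - 69 = \left(2923 + \left(317 + 31 \left(1 + 72\right)\right)\right) - 69 = \left(2923 + \left(317 + 31 \cdot 73\right)\right) - 69 = \left(2923 + \left(317 + 2263\right)\right) - 69 = \left(2923 + 2580\right) - 69 = 5503 - 69 = 5434$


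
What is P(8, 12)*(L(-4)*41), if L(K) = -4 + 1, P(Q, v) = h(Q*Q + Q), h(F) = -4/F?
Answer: 41/6 ≈ 6.8333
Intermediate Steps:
P(Q, v) = -4/(Q + Q²) (P(Q, v) = -4/(Q*Q + Q) = -4/(Q² + Q) = -4/(Q + Q²))
L(K) = -3
P(8, 12)*(L(-4)*41) = (-4/(8*(1 + 8)))*(-3*41) = -4*⅛/9*(-123) = -4*⅛*⅑*(-123) = -1/18*(-123) = 41/6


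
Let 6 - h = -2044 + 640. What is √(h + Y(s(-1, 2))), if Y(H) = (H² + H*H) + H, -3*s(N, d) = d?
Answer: 2*√3173/3 ≈ 37.553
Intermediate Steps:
s(N, d) = -d/3
Y(H) = H + 2*H² (Y(H) = (H² + H²) + H = 2*H² + H = H + 2*H²)
h = 1410 (h = 6 - (-2044 + 640) = 6 - 1*(-1404) = 6 + 1404 = 1410)
√(h + Y(s(-1, 2))) = √(1410 + (-⅓*2)*(1 + 2*(-⅓*2))) = √(1410 - 2*(1 + 2*(-⅔))/3) = √(1410 - 2*(1 - 4/3)/3) = √(1410 - ⅔*(-⅓)) = √(1410 + 2/9) = √(12692/9) = 2*√3173/3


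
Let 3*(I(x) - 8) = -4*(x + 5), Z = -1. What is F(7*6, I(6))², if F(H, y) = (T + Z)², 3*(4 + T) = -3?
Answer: 1296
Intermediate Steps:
T = -5 (T = -4 + (⅓)*(-3) = -4 - 1 = -5)
I(x) = 4/3 - 4*x/3 (I(x) = 8 + (-4*(x + 5))/3 = 8 + (-4*(5 + x))/3 = 8 + (-20 - 4*x)/3 = 8 + (-20/3 - 4*x/3) = 4/3 - 4*x/3)
F(H, y) = 36 (F(H, y) = (-5 - 1)² = (-6)² = 36)
F(7*6, I(6))² = 36² = 1296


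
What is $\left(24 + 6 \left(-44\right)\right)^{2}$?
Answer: $57600$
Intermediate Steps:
$\left(24 + 6 \left(-44\right)\right)^{2} = \left(24 - 264\right)^{2} = \left(-240\right)^{2} = 57600$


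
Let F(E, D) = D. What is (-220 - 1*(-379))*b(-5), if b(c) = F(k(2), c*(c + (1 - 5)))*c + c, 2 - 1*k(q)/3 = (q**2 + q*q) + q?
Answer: -36570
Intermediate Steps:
k(q) = 6 - 6*q**2 - 3*q (k(q) = 6 - 3*((q**2 + q*q) + q) = 6 - 3*((q**2 + q**2) + q) = 6 - 3*(2*q**2 + q) = 6 - 3*(q + 2*q**2) = 6 + (-6*q**2 - 3*q) = 6 - 6*q**2 - 3*q)
b(c) = c + c**2*(-4 + c) (b(c) = (c*(c + (1 - 5)))*c + c = (c*(c - 4))*c + c = (c*(-4 + c))*c + c = c**2*(-4 + c) + c = c + c**2*(-4 + c))
(-220 - 1*(-379))*b(-5) = (-220 - 1*(-379))*(-5*(1 - 5*(-4 - 5))) = (-220 + 379)*(-5*(1 - 5*(-9))) = 159*(-5*(1 + 45)) = 159*(-5*46) = 159*(-230) = -36570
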